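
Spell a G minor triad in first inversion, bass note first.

Bb, D, G

The chord tones are G–Bb–D. With the third (Bb) lowest for first inversion: Bb, D, G.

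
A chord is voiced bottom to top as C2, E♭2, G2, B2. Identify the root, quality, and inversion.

C minor-major seventh, root position

The pitch classes C, Eb, G, B arrange in thirds as C–Eb–G–B: a C minor-major seventh chord.
With the root (C) in the bass, the chord is in root position (figured bass 7).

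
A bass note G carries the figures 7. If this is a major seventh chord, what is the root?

The figures 7 mean the root of the chord is in the bass. If G is the root of a major seventh chord, the root is G (chord tones G–B–D–F#).

G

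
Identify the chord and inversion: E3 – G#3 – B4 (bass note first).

The pitch classes E, G#, B arrange in thirds as E–G#–B: an E major triad.
The lowest note is E, the root of the chord, so this is root position (figured bass 5/3).

E major, root position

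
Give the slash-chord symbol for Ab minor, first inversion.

First inversion of Ab minor has the third (Cb) in the bass. As a slash chord: Abm/Cb.

Abm/Cb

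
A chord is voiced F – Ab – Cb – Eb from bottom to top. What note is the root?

F

F, Ab, Cb, Eb are the tones of an F half-diminished seventh chord (F–Ab–Cb–Eb), making F the root.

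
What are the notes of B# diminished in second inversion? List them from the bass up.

F#, B#, D#

The chord tones are B#–D#–F#. With the fifth (F#) lowest for second inversion: F#, B#, D#.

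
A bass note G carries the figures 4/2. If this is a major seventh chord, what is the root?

Ab

The figures 4/2 mean the seventh of the chord is in the bass. If G is the seventh of a major seventh chord, the root is Ab (chord tones Ab–C–Eb–G).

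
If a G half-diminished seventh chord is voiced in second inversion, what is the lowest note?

Db

In second inversion the fifth is lowest. For G half-diminished seventh (G–Bb–Db–F) that is Db.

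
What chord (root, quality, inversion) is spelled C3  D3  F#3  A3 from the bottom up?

The distinct note names are C, D, F#, A. Stacked in thirds they read D–F#–A–C, which is a dominant seventh chord on D.
The lowest note is C, the seventh of the chord, so this is third inversion (figured bass 4/2).

D dominant seventh, third inversion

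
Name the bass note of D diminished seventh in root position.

D

The root of D diminished seventh (D–F–Ab–Cb) is D; that is the bass in root position.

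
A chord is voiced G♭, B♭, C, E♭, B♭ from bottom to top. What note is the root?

C

Reordering Gb, Bb, C, Eb into stacked thirds gives C–Eb–Gb–Bb; the bottom of that stack, C, is the root.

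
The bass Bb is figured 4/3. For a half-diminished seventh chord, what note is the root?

E

The figures 4/3 mean the fifth of the chord is in the bass. If Bb is the fifth of a half-diminished seventh chord, the root is E (chord tones E–G–Bb–D).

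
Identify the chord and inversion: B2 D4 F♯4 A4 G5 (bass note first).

G major ninth, first inversion

The distinct note names are B, D, F#, A, G. Stacked in thirds they read G–B–D–F#–A, which is a major ninth chord on G.
The lowest note is B, the third of the chord, so this is first inversion.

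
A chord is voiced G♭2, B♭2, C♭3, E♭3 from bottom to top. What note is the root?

Cb

Gb, Bb, Cb, Eb are the tones of a Cb major seventh chord (Cb–Eb–Gb–Bb), making Cb the root.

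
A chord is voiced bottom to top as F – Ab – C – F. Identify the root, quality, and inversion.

F minor, root position

The pitch classes F, Ab, C arrange in thirds as F–Ab–C: an F minor triad.
With the root (F) in the bass, the chord is in root position (figured bass 5/3).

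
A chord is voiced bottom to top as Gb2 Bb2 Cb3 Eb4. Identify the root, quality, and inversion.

The pitch classes Gb, Bb, Cb, Eb arrange in thirds as Cb–Eb–Gb–Bb: a Cb major seventh chord.
Gb is the fifth of Cb major seventh; fifth in the bass means second inversion (figured bass 4/3).

Cb major seventh, second inversion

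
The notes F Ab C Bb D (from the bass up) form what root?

Bb

The distinct letter names are F, Ab, C, Bb, D. Arranged as a stack of thirds they read Bb–D–F–Ab–C, so Bb is the root (a Bb dominant ninth chord).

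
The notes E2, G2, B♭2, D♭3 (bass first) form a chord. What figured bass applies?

7

The notes E, G, Bb, Db stack in thirds as E–G–Bb–Db — an E diminished seventh chord. The bass E is the root, so this is root position: figured 7.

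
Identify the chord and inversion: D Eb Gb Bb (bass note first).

Reducing to letter names: D, Eb, Gb, Bb. These stack in thirds as Eb–Gb–Bb–D — an Eb minor-major seventh chord.
With the seventh (D) in the bass, the chord is in third inversion (figured bass 4/2).

Eb minor-major seventh, third inversion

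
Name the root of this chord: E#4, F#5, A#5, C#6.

E#, F#, A#, C# are the tones of an F# major seventh chord (F#–A#–C#–E#), making F# the root.

F#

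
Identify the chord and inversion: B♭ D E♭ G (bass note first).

Reducing to letter names: Bb, D, Eb, G. These stack in thirds as Eb–G–Bb–D — an Eb major seventh chord.
Bb is the fifth of Eb major seventh; fifth in the bass means second inversion (figured bass 4/3).

Eb major seventh, second inversion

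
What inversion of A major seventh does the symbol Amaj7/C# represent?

first inversion

Amaj7/C# means A major seventh with C# in the bass. C# is the third of A major seventh (A–C#–E–G#), so this is first inversion.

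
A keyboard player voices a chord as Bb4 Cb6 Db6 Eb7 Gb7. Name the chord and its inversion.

Cb major ninth, third inversion

The pitch classes Bb, Cb, Db, Eb, Gb arrange in thirds as Cb–Eb–Gb–Bb–Db: a Cb major ninth chord.
The lowest note is Bb, the seventh of the chord, so this is third inversion.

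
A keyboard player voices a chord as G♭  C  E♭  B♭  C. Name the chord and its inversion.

Reducing to letter names: Gb, C, Eb, Bb. These stack in thirds as C–Eb–Gb–Bb — a C half-diminished seventh chord.
With the fifth (Gb) in the bass, the chord is in second inversion (figured bass 4/3).

C half-diminished seventh, second inversion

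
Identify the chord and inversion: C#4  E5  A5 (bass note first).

A major, first inversion

The pitch classes C#, E, A arrange in thirds as A–C#–E: an A major triad.
With the third (C#) in the bass, the chord is in first inversion (figured bass 6).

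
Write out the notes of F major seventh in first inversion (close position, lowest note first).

A, C, E, F

F major seventh is F–A–C–E. First inversion puts the third (A) in the bass, with the remaining tones above: A, C, E, F.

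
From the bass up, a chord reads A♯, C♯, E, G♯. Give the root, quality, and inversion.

A# half-diminished seventh, root position

Reducing to letter names: A#, C#, E, G#. These stack in thirds as A#–C#–E–G# — an A# half-diminished seventh chord.
With the root (A#) in the bass, the chord is in root position (figured bass 7).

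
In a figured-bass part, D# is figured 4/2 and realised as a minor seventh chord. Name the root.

E#

The figures 4/2 mean the seventh of the chord is in the bass. If D# is the seventh of a minor seventh chord, the root is E# (chord tones E#–G#–B#–D#).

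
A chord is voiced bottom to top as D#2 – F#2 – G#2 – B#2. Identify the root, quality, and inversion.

Reducing to letter names: D#, F#, G#, B#. These stack in thirds as G#–B#–D#–F# — a G# dominant seventh chord.
D# is the fifth of G# dominant seventh; fifth in the bass means second inversion (figured bass 4/3).

G# dominant seventh, second inversion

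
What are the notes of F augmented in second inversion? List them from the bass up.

F augmented is F–A–C#. Second inversion puts the fifth (C#) in the bass, with the remaining tones above: C#, F, A.

C#, F, A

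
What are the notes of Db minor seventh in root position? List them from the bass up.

Spelling Db minor seventh: Db–Fb–Ab–Cb. In root position the root is bass, giving Db, Fb, Ab, Cb from the bottom.

Db, Fb, Ab, Cb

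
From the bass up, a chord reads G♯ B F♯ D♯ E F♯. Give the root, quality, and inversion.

The distinct note names are G#, B, F#, D#, E. Stacked in thirds they read E–G#–B–D#–F#, which is a major ninth chord on E.
The lowest note is G#, the third of the chord, so this is first inversion.

E major ninth, first inversion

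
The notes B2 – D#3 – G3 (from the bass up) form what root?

G

Reordering B, D#, G into stacked thirds gives G–B–D#; the bottom of that stack, G, is the root.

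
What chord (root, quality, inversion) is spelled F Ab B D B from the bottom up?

The distinct note names are F, Ab, B, D. Stacked in thirds they read B–D–F–Ab, which is a diminished seventh chord on B.
With the fifth (F) in the bass, the chord is in second inversion (figured bass 4/3).

B diminished seventh, second inversion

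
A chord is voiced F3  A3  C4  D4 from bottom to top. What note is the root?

D

Reordering F, A, C, D into stacked thirds gives D–F–A–C; the bottom of that stack, D, is the root.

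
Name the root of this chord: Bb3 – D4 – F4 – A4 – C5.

Bb

The distinct letter names are Bb, D, F, A, C. Arranged as a stack of thirds they read Bb–D–F–A–C, so Bb is the root (a Bb major ninth chord).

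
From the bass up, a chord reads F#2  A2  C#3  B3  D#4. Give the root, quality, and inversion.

B dominant ninth, second inversion

The distinct note names are F#, A, C#, B, D#. Stacked in thirds they read B–D#–F#–A–C#, which is a dominant ninth chord on B.
F# is the fifth of B dominant ninth; fifth in the bass means second inversion.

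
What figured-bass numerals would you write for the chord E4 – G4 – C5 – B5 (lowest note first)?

6/5

The notes E, G, C, B stack in thirds as C–E–G–B — a C major seventh chord. The bass E is the third, so this is first inversion: figured 6/5.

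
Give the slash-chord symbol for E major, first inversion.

First inversion of E major has the third (G#) in the bass. As a slash chord: E/G#.

E/G#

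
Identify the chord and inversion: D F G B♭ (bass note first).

G minor seventh, second inversion

The pitch classes D, F, G, Bb arrange in thirds as G–Bb–D–F: a G minor seventh chord.
D is the fifth of G minor seventh; fifth in the bass means second inversion (figured bass 4/3).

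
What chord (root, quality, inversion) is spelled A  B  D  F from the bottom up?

Reducing to letter names: A, B, D, F. These stack in thirds as B–D–F–A — a B half-diminished seventh chord.
A is the seventh of B half-diminished seventh; seventh in the bass means third inversion (figured bass 4/2).

B half-diminished seventh, third inversion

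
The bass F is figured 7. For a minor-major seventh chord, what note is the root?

The figures 7 mean the root of the chord is in the bass. If F is the root of a minor-major seventh chord, the root is F (chord tones F–Ab–C–E).

F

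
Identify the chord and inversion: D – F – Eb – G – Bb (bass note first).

The distinct note names are D, F, Eb, G, Bb. Stacked in thirds they read Eb–G–Bb–D–F, which is a major ninth chord on Eb.
The lowest note is D, the seventh of the chord, so this is third inversion.

Eb major ninth, third inversion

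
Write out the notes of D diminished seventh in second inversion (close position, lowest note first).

Spelling D diminished seventh: D–F–Ab–Cb. In second inversion the fifth is bass, giving Ab, Cb, D, F from the bottom.

Ab, Cb, D, F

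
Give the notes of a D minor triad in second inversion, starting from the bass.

Spelling D minor: D–F–A. In second inversion the fifth is bass, giving A, D, F from the bottom.

A, D, F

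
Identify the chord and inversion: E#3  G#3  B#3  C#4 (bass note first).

C# major seventh, first inversion

The pitch classes E#, G#, B#, C# arrange in thirds as C#–E#–G#–B#: a C# major seventh chord.
E# is the third of C# major seventh; third in the bass means first inversion (figured bass 6/5).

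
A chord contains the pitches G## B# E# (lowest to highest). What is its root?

G##, B#, E# are the tones of an E# major triad (E#–G##–B#), making E# the root.

E#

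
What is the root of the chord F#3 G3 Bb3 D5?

G

The distinct letter names are F#, G, Bb, D. Arranged as a stack of thirds they read G–Bb–D–F#, so G is the root (a G minor-major seventh chord).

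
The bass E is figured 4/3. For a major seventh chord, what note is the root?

A

The figures 4/3 mean the fifth of the chord is in the bass. If E is the fifth of a major seventh chord, the root is A (chord tones A–C#–E–G#).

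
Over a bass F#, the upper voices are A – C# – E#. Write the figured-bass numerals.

7

The notes F#, A, C#, E# stack in thirds as F#–A–C#–E# — an F# minor-major seventh chord. The bass F# is the root, so this is root position: figured 7.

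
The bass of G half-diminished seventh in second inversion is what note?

Db

In second inversion the fifth is lowest. For G half-diminished seventh (G–Bb–Db–F) that is Db.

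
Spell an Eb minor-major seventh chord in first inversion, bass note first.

The chord tones are Eb–Gb–Bb–D. With the third (Gb) lowest for first inversion: Gb, Bb, D, Eb.

Gb, Bb, D, Eb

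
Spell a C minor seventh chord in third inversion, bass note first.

Bb, C, Eb, G

The chord tones are C–Eb–G–Bb. With the seventh (Bb) lowest for third inversion: Bb, C, Eb, G.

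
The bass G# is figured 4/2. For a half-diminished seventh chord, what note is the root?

A#

The figures 4/2 mean the seventh of the chord is in the bass. If G# is the seventh of a half-diminished seventh chord, the root is A# (chord tones A#–C#–E–G#).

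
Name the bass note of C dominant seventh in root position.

C

In root position the root is lowest. For C dominant seventh (C–E–G–Bb) that is C.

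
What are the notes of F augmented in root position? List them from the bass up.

F, A, C#

F augmented is F–A–C#. Root position puts the root (F) in the bass, with the remaining tones above: F, A, C#.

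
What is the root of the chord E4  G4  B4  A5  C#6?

A

Reordering E, G, B, A, C# into stacked thirds gives A–C#–E–G–B; the bottom of that stack, A, is the root.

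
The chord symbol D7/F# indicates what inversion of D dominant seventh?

first inversion

D7/F# means D dominant seventh with F# in the bass. F# is the third of D dominant seventh (D–F#–A–C), so this is first inversion.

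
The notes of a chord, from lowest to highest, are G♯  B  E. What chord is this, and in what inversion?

E major, first inversion

Reducing to letter names: G#, B, E. These stack in thirds as E–G#–B — an E major triad.
With the third (G#) in the bass, the chord is in first inversion (figured bass 6).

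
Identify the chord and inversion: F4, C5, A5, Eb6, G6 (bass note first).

The pitch classes F, C, A, Eb, G arrange in thirds as F–A–C–Eb–G: an F dominant ninth chord.
With the root (F) in the bass, the chord is in root position.

F dominant ninth, root position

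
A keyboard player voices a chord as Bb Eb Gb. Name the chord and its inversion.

The distinct note names are Bb, Eb, Gb. Stacked in thirds they read Eb–Gb–Bb, which is a minor triad on Eb.
With the fifth (Bb) in the bass, the chord is in second inversion (figured bass 6/4).

Eb minor, second inversion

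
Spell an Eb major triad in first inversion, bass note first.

G, Bb, Eb

Eb major is Eb–G–Bb. First inversion puts the third (G) in the bass, with the remaining tones above: G, Bb, Eb.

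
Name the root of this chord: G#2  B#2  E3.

E

G#, B#, E are the tones of an E augmented triad (E–G#–B#), making E the root.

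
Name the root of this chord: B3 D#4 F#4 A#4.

B

Reordering B, D#, F#, A# into stacked thirds gives B–D#–F#–A#; the bottom of that stack, B, is the root.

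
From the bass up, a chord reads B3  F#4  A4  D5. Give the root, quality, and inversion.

Reducing to letter names: B, F#, A, D. These stack in thirds as B–D–F#–A — a B minor seventh chord.
With the root (B) in the bass, the chord is in root position (figured bass 7).

B minor seventh, root position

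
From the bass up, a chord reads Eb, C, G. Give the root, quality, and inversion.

C minor, first inversion

Reducing to letter names: Eb, C, G. These stack in thirds as C–Eb–G — a C minor triad.
With the third (Eb) in the bass, the chord is in first inversion (figured bass 6).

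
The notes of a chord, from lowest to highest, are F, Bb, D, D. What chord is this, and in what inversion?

Bb major, second inversion

Reducing to letter names: F, Bb, D. These stack in thirds as Bb–D–F — a Bb major triad.
F is the fifth of Bb major; fifth in the bass means second inversion (figured bass 6/4).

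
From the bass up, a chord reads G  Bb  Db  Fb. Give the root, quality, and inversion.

The pitch classes G, Bb, Db, Fb arrange in thirds as G–Bb–Db–Fb: a G diminished seventh chord.
G is the root of G diminished seventh; root in the bass means root position (figured bass 7).

G diminished seventh, root position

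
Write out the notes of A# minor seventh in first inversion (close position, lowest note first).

C#, E#, G#, A#

Spelling A# minor seventh: A#–C#–E#–G#. In first inversion the third is bass, giving C#, E#, G#, A# from the bottom.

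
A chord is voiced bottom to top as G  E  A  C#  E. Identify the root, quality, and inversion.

A dominant seventh, third inversion

Reducing to letter names: G, E, A, C#. These stack in thirds as A–C#–E–G — an A dominant seventh chord.
G is the seventh of A dominant seventh; seventh in the bass means third inversion (figured bass 4/2).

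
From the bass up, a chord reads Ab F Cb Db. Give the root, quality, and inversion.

Reducing to letter names: Ab, F, Cb, Db. These stack in thirds as Db–F–Ab–Cb — a Db dominant seventh chord.
With the fifth (Ab) in the bass, the chord is in second inversion (figured bass 4/3).

Db dominant seventh, second inversion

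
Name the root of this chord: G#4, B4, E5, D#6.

E

Reordering G#, B, E, D# into stacked thirds gives E–G#–B–D#; the bottom of that stack, E, is the root.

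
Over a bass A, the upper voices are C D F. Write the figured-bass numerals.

4/3

The notes A, C, D, F stack in thirds as D–F–A–C — a D minor seventh chord. The bass A is the fifth, so this is second inversion: figured 4/3.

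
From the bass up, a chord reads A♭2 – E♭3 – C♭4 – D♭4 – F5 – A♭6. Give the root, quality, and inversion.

The distinct note names are Ab, Eb, Cb, Db, F. Stacked in thirds they read Db–F–Ab–Cb–Eb, which is a dominant ninth chord on Db.
With the fifth (Ab) in the bass, the chord is in second inversion.

Db dominant ninth, second inversion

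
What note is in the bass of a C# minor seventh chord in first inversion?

In first inversion the third is lowest. For C# minor seventh (C#–E–G#–B) that is E.

E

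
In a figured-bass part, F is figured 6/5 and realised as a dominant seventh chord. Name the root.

Db

The figures 6/5 mean the third of the chord is in the bass. If F is the third of a dominant seventh chord, the root is Db (chord tones Db–F–Ab–Cb).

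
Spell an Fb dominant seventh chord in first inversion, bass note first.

Ab, Cb, Ebb, Fb

Spelling Fb dominant seventh: Fb–Ab–Cb–Ebb. In first inversion the third is bass, giving Ab, Cb, Ebb, Fb from the bottom.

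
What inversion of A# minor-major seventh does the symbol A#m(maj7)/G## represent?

A#m(maj7)/G## means A# minor-major seventh with G## in the bass. G## is the seventh of A# minor-major seventh (A#–C#–E#–G##), so this is third inversion.

third inversion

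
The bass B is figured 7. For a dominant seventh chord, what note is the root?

B

The figures 7 mean the root of the chord is in the bass. If B is the root of a dominant seventh chord, the root is B (chord tones B–D#–F#–A).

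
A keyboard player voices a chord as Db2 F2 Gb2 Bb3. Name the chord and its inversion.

Gb major seventh, second inversion

The pitch classes Db, F, Gb, Bb arrange in thirds as Gb–Bb–Db–F: a Gb major seventh chord.
Db is the fifth of Gb major seventh; fifth in the bass means second inversion (figured bass 4/3).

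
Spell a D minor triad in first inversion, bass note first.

F, A, D

D minor is D–F–A. First inversion puts the third (F) in the bass, with the remaining tones above: F, A, D.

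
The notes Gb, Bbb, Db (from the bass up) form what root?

Gb

Gb, Bbb, Db are the tones of a Gb minor triad (Gb–Bbb–Db), making Gb the root.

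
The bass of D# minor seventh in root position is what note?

D# minor seventh is D#–F#–A#–C#. Root position places the root in the bass: D#.

D#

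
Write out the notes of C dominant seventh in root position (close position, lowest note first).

Spelling C dominant seventh: C–E–G–Bb. In root position the root is bass, giving C, E, G, Bb from the bottom.

C, E, G, Bb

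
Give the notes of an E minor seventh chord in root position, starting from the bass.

E minor seventh is E–G–B–D. Root position puts the root (E) in the bass, with the remaining tones above: E, G, B, D.

E, G, B, D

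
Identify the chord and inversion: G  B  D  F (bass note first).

G dominant seventh, root position

The pitch classes G, B, D, F arrange in thirds as G–B–D–F: a G dominant seventh chord.
G is the root of G dominant seventh; root in the bass means root position (figured bass 7).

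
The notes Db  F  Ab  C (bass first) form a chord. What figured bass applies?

7

The notes Db, F, Ab, C stack in thirds as Db–F–Ab–C — a Db major seventh chord. The bass Db is the root, so this is root position: figured 7.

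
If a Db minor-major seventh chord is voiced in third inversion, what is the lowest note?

In third inversion the seventh is lowest. For Db minor-major seventh (Db–Fb–Ab–C) that is C.

C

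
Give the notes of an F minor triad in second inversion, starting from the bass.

F minor is F–Ab–C. Second inversion puts the fifth (C) in the bass, with the remaining tones above: C, F, Ab.

C, F, Ab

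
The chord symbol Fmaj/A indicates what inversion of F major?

first inversion

Fmaj/A means F major with A in the bass. A is the third of F major (F–A–C), so this is first inversion.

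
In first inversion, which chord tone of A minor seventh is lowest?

C

A minor seventh is A–C–E–G. First inversion places the third in the bass: C.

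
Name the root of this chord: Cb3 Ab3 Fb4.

Reordering Cb, Ab, Fb into stacked thirds gives Fb–Ab–Cb; the bottom of that stack, Fb, is the root.

Fb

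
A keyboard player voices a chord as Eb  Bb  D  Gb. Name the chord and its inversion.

Eb minor-major seventh, root position

Reducing to letter names: Eb, Bb, D, Gb. These stack in thirds as Eb–Gb–Bb–D — an Eb minor-major seventh chord.
With the root (Eb) in the bass, the chord is in root position (figured bass 7).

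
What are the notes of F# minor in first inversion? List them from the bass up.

F# minor is F#–A–C#. First inversion puts the third (A) in the bass, with the remaining tones above: A, C#, F#.

A, C#, F#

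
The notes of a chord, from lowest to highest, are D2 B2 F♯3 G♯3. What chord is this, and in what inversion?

The distinct note names are D, B, F#, G#. Stacked in thirds they read G#–B–D–F#, which is a half-diminished seventh chord on G#.
The lowest note is D, the fifth of the chord, so this is second inversion (figured bass 4/3).

G# half-diminished seventh, second inversion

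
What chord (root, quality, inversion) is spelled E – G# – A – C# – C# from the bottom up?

A major seventh, second inversion

The pitch classes E, G#, A, C# arrange in thirds as A–C#–E–G#: an A major seventh chord.
The lowest note is E, the fifth of the chord, so this is second inversion (figured bass 4/3).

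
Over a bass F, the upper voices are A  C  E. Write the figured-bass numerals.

7

The notes F, A, C, E stack in thirds as F–A–C–E — an F major seventh chord. The bass F is the root, so this is root position: figured 7.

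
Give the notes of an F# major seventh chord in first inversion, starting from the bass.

Spelling F# major seventh: F#–A#–C#–E#. In first inversion the third is bass, giving A#, C#, E#, F# from the bottom.

A#, C#, E#, F#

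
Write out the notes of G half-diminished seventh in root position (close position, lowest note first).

The chord tones are G–Bb–Db–F. With the root (G) lowest for root position: G, Bb, Db, F.

G, Bb, Db, F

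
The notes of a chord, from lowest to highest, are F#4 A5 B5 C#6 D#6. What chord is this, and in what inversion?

Reducing to letter names: F#, A, B, C#, D#. These stack in thirds as B–D#–F#–A–C# — a B dominant ninth chord.
The lowest note is F#, the fifth of the chord, so this is second inversion.

B dominant ninth, second inversion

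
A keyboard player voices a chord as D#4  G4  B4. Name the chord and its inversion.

G augmented, second inversion

Reducing to letter names: D#, G, B. These stack in thirds as G–B–D# — a G augmented triad.
With the fifth (D#) in the bass, the chord is in second inversion (figured bass 6/4).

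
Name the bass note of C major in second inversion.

C major is C–E–G. Second inversion places the fifth in the bass: G.

G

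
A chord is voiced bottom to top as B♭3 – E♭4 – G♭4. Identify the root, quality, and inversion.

Eb minor, second inversion

The distinct note names are Bb, Eb, Gb. Stacked in thirds they read Eb–Gb–Bb, which is a minor triad on Eb.
With the fifth (Bb) in the bass, the chord is in second inversion (figured bass 6/4).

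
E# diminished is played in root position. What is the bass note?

E#

The root of E# diminished (E#–G#–B) is E#; that is the bass in root position.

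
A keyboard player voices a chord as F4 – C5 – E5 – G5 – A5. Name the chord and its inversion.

F major ninth, root position

The pitch classes F, C, E, G, A arrange in thirds as F–A–C–E–G: an F major ninth chord.
The lowest note is F, the root of the chord, so this is root position.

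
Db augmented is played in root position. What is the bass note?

The root of Db augmented (Db–F–A) is Db; that is the bass in root position.

Db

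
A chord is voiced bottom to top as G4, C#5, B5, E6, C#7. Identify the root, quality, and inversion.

Reducing to letter names: G, C#, B, E. These stack in thirds as C#–E–G–B — a C# half-diminished seventh chord.
With the fifth (G) in the bass, the chord is in second inversion (figured bass 4/3).

C# half-diminished seventh, second inversion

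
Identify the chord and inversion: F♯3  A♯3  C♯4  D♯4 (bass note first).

D# minor seventh, first inversion

The pitch classes F#, A#, C#, D# arrange in thirds as D#–F#–A#–C#: a D# minor seventh chord.
The lowest note is F#, the third of the chord, so this is first inversion (figured bass 6/5).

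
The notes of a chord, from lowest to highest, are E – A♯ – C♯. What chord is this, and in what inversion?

The pitch classes E, A#, C# arrange in thirds as A#–C#–E: an A# diminished triad.
E is the fifth of A# diminished; fifth in the bass means second inversion (figured bass 6/4).

A# diminished, second inversion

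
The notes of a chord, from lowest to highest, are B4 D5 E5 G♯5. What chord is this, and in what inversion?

The distinct note names are B, D, E, G#. Stacked in thirds they read E–G#–B–D, which is a dominant seventh chord on E.
B is the fifth of E dominant seventh; fifth in the bass means second inversion (figured bass 4/3).

E dominant seventh, second inversion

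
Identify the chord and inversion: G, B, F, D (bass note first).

The pitch classes G, B, F, D arrange in thirds as G–B–D–F: a G dominant seventh chord.
G is the root of G dominant seventh; root in the bass means root position (figured bass 7).

G dominant seventh, root position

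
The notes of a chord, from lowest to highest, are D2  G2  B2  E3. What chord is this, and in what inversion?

The pitch classes D, G, B, E arrange in thirds as E–G–B–D: an E minor seventh chord.
With the seventh (D) in the bass, the chord is in third inversion (figured bass 4/2).

E minor seventh, third inversion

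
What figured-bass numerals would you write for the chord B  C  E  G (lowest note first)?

The notes B, C, E, G stack in thirds as C–E–G–B — a C major seventh chord. The bass B is the seventh, so this is third inversion: figured 4/2.

4/2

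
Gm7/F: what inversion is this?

third inversion

Gm7/F means G minor seventh with F in the bass. F is the seventh of G minor seventh (G–Bb–D–F), so this is third inversion.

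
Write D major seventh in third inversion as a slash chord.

Dmaj7/C#

Third inversion of D major seventh has the seventh (C#) in the bass. As a slash chord: Dmaj7/C#.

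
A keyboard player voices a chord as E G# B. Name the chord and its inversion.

Reducing to letter names: E, G#, B. These stack in thirds as E–G#–B — an E major triad.
E is the root of E major; root in the bass means root position (figured bass 5/3).

E major, root position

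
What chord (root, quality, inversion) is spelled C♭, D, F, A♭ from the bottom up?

D diminished seventh, third inversion

Reducing to letter names: Cb, D, F, Ab. These stack in thirds as D–F–Ab–Cb — a D diminished seventh chord.
With the seventh (Cb) in the bass, the chord is in third inversion (figured bass 4/2).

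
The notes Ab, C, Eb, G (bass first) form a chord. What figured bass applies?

The notes Ab, C, Eb, G stack in thirds as Ab–C–Eb–G — an Ab major seventh chord. The bass Ab is the root, so this is root position: figured 7.

7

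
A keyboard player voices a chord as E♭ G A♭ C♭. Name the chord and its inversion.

Ab minor-major seventh, second inversion

Reducing to letter names: Eb, G, Ab, Cb. These stack in thirds as Ab–Cb–Eb–G — an Ab minor-major seventh chord.
The lowest note is Eb, the fifth of the chord, so this is second inversion (figured bass 4/3).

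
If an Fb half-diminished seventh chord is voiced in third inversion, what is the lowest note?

In third inversion the seventh is lowest. For Fb half-diminished seventh (Fb–Abb–Cbb–Ebb) that is Ebb.

Ebb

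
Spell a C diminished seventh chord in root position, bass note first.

C diminished seventh is C–Eb–Gb–Bbb. Root position puts the root (C) in the bass, with the remaining tones above: C, Eb, Gb, Bbb.

C, Eb, Gb, Bbb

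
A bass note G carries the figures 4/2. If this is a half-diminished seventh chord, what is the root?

The figures 4/2 mean the seventh of the chord is in the bass. If G is the seventh of a half-diminished seventh chord, the root is A (chord tones A–C–Eb–G).

A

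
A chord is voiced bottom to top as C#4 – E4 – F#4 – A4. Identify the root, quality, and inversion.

F# minor seventh, second inversion

Reducing to letter names: C#, E, F#, A. These stack in thirds as F#–A–C#–E — an F# minor seventh chord.
C# is the fifth of F# minor seventh; fifth in the bass means second inversion (figured bass 4/3).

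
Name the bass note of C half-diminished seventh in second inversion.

Gb

In second inversion the fifth is lowest. For C half-diminished seventh (C–Eb–Gb–Bb) that is Gb.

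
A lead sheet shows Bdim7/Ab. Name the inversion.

third inversion

Bdim7/Ab means B diminished seventh with Ab in the bass. Ab is the seventh of B diminished seventh (B–D–F–Ab), so this is third inversion.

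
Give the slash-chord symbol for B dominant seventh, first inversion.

First inversion of B dominant seventh has the third (D#) in the bass. As a slash chord: B7/D#.

B7/D#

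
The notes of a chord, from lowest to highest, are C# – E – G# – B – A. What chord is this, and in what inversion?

A major ninth, first inversion

The distinct note names are C#, E, G#, B, A. Stacked in thirds they read A–C#–E–G#–B, which is a major ninth chord on A.
C# is the third of A major ninth; third in the bass means first inversion.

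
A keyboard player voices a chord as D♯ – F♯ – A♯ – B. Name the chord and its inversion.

B major seventh, first inversion

The distinct note names are D#, F#, A#, B. Stacked in thirds they read B–D#–F#–A#, which is a major seventh chord on B.
With the third (D#) in the bass, the chord is in first inversion (figured bass 6/5).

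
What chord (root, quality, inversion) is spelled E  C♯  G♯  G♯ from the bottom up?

The pitch classes E, C#, G# arrange in thirds as C#–E–G#: a C# minor triad.
The lowest note is E, the third of the chord, so this is first inversion (figured bass 6).

C# minor, first inversion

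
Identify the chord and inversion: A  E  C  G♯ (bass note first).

Reducing to letter names: A, E, C, G#. These stack in thirds as A–C–E–G# — an A minor-major seventh chord.
A is the root of A minor-major seventh; root in the bass means root position (figured bass 7).

A minor-major seventh, root position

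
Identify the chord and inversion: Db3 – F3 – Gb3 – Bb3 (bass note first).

Reducing to letter names: Db, F, Gb, Bb. These stack in thirds as Gb–Bb–Db–F — a Gb major seventh chord.
With the fifth (Db) in the bass, the chord is in second inversion (figured bass 4/3).

Gb major seventh, second inversion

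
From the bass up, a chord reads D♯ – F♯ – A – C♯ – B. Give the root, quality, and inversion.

B dominant ninth, first inversion

The pitch classes D#, F#, A, C#, B arrange in thirds as B–D#–F#–A–C#: a B dominant ninth chord.
The lowest note is D#, the third of the chord, so this is first inversion.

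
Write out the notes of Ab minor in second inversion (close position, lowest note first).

Eb, Ab, Cb

Ab minor is Ab–Cb–Eb. Second inversion puts the fifth (Eb) in the bass, with the remaining tones above: Eb, Ab, Cb.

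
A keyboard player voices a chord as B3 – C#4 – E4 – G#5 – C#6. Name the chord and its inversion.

C# minor seventh, third inversion

The distinct note names are B, C#, E, G#. Stacked in thirds they read C#–E–G#–B, which is a minor seventh chord on C#.
With the seventh (B) in the bass, the chord is in third inversion (figured bass 4/2).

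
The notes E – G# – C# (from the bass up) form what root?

The distinct letter names are E, G#, C#. Arranged as a stack of thirds they read C#–E–G#, so C# is the root (a C# minor triad).

C#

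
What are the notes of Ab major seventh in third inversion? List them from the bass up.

Spelling Ab major seventh: Ab–C–Eb–G. In third inversion the seventh is bass, giving G, Ab, C, Eb from the bottom.

G, Ab, C, Eb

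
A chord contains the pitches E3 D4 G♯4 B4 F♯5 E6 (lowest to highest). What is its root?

E

E, D, G#, B, F# are the tones of an E dominant ninth chord (E–G#–B–D–F#), making E the root.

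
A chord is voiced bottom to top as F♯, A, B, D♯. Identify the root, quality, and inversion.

B dominant seventh, second inversion

The pitch classes F#, A, B, D# arrange in thirds as B–D#–F#–A: a B dominant seventh chord.
The lowest note is F#, the fifth of the chord, so this is second inversion (figured bass 4/3).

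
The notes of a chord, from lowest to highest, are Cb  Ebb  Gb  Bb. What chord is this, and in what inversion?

The pitch classes Cb, Ebb, Gb, Bb arrange in thirds as Cb–Ebb–Gb–Bb: a Cb minor-major seventh chord.
Cb is the root of Cb minor-major seventh; root in the bass means root position (figured bass 7).

Cb minor-major seventh, root position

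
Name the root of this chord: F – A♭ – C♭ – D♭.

F, Ab, Cb, Db are the tones of a Db dominant seventh chord (Db–F–Ab–Cb), making Db the root.

Db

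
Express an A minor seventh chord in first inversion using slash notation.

Am7/C

First inversion of A minor seventh has the third (C) in the bass. As a slash chord: Am7/C.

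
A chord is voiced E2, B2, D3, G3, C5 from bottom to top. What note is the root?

Reordering E, B, D, G, C into stacked thirds gives C–E–G–B–D; the bottom of that stack, C, is the root.

C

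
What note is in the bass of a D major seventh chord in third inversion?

D major seventh is D–F#–A–C#. Third inversion places the seventh in the bass: C#.

C#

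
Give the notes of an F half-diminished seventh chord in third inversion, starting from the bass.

Spelling F half-diminished seventh: F–Ab–Cb–Eb. In third inversion the seventh is bass, giving Eb, F, Ab, Cb from the bottom.

Eb, F, Ab, Cb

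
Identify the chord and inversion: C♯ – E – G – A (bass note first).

A dominant seventh, first inversion

Reducing to letter names: C#, E, G, A. These stack in thirds as A–C#–E–G — an A dominant seventh chord.
The lowest note is C#, the third of the chord, so this is first inversion (figured bass 6/5).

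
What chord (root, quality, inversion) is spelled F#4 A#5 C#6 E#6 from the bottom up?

F# major seventh, root position

The pitch classes F#, A#, C#, E# arrange in thirds as F#–A#–C#–E#: an F# major seventh chord.
With the root (F#) in the bass, the chord is in root position (figured bass 7).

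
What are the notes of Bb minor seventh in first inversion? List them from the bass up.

Db, F, Ab, Bb

The chord tones are Bb–Db–F–Ab. With the third (Db) lowest for first inversion: Db, F, Ab, Bb.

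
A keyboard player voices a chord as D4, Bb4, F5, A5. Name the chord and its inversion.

The pitch classes D, Bb, F, A arrange in thirds as Bb–D–F–A: a Bb major seventh chord.
The lowest note is D, the third of the chord, so this is first inversion (figured bass 6/5).

Bb major seventh, first inversion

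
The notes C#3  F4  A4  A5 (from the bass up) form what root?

The distinct letter names are C#, F, A. Arranged as a stack of thirds they read F–A–C#, so F is the root (an F augmented triad).

F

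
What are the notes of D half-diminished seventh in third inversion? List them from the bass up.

C, D, F, Ab

The chord tones are D–F–Ab–C. With the seventh (C) lowest for third inversion: C, D, F, Ab.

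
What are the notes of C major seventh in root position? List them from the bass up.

C major seventh is C–E–G–B. Root position puts the root (C) in the bass, with the remaining tones above: C, E, G, B.

C, E, G, B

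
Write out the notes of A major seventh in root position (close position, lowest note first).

A, C#, E, G#

Spelling A major seventh: A–C#–E–G#. In root position the root is bass, giving A, C#, E, G# from the bottom.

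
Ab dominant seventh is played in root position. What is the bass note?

Ab

The root of Ab dominant seventh (Ab–C–Eb–Gb) is Ab; that is the bass in root position.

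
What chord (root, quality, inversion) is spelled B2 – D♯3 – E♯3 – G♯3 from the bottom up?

E# half-diminished seventh, second inversion

Reducing to letter names: B, D#, E#, G#. These stack in thirds as E#–G#–B–D# — an E# half-diminished seventh chord.
The lowest note is B, the fifth of the chord, so this is second inversion (figured bass 4/3).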